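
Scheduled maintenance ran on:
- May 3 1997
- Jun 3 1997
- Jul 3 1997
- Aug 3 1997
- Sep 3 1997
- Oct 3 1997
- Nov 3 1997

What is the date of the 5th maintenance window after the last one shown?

The day-of-month is always 3 (31, 30, 31, 31, 30, 31 days between events).
So this recurs on the 3rd of each month.
December 1997: Dec 3 1997.
January 1998: Jan 3 1998.
Next: February 1998 → Feb 3 1998.
Next: March 1998 → Mar 3 1998.
Next: April 1998 → Apr 3 1998.

Apr 3 1998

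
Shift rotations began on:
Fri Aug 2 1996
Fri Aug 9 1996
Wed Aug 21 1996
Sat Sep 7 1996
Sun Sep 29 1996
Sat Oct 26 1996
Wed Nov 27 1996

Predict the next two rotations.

Gaps: 7, 12, 17, 22, 27, 32 days — each gap is 5 larger than the previous one.
Next gap: 37 days. Wed Nov 27 1996 + 37 days = Fri Jan 3 1997.
Next gap: 42 days. Fri Jan 3 1997 + 42 days = Fri Feb 14 1997.

Fri Jan 3 1997, Fri Feb 14 1997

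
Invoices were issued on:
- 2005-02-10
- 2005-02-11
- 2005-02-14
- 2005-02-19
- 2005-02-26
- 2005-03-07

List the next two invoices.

2005-03-18, 2005-03-31

Intervals are 1, 3, 5, 7, 9 days — an arithmetic progression with common difference 2.
Next gap: 11 days. 2005-03-07 + 11 days = 2005-03-18.
Next gap: 13 days. 2005-03-18 + 13 days = 2005-03-31.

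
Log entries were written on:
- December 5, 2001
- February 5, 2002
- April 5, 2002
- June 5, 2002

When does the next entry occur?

Gaps: 62, 59, 61 days — not constant. Every event is on the 5th of the month.
Pattern: the 5th of every 2 months.
Next: August 2002 → August 5, 2002.

August 5, 2002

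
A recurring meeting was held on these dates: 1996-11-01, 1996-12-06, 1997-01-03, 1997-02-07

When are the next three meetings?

Gaps: 35, 28, 35 days — a mix of 28 and 35. Every date is a Friday.
Each is the 1st Friday of its month.
March 1997 — 1st Friday is 1997-03-07.
April 1997 — 1st Friday is 1997-04-04.
May 1997 — 1st Friday is 1997-05-02.

1997-03-07, 1997-04-04, 1997-05-02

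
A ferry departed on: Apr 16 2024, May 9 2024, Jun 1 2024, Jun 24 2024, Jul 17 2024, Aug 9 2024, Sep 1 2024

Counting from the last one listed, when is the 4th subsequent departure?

The spacing is 23, 23, 23, 23, 23, 23 days — always 23 days.
Sep 1 2024 + 23 days = Sep 24 2024.
Sep 24 2024 + 23 days = Oct 17 2024.
Oct 17 2024 + 23 days = Nov 9 2024.
Nov 9 2024 + 23 days = Dec 2 2024.

Dec 2 2024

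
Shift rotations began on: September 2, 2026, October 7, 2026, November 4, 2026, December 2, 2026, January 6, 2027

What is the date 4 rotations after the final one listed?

These are Wednesdays at 28- or 35-day spacing (35, 28, 28, 35).
The pattern: 1st Wednesday of the month.
February 2027 — 1st Wednesday is February 3, 2027.
1st Wednesday of March 2027: March 3, 2027.
April 2027 — 1st Wednesday is April 7, 2027.
1st Wednesday of May 2027: May 5, 2027.

May 5, 2027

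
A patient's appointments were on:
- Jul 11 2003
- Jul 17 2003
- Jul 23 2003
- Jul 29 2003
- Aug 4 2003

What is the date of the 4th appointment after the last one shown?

The spacing is 6, 6, 6, 6 days — always 6 days.
Aug 4 2003 + 6 days = Aug 10 2003.
Aug 10 2003 + 6 days = Aug 16 2003.
Aug 16 2003 + 6 days = Aug 22 2003.
Aug 22 2003 + 6 days = Aug 28 2003.

Aug 28 2003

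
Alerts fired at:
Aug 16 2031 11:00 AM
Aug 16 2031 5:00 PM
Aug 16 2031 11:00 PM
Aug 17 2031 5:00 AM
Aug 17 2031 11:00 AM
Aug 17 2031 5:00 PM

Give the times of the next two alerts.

Aug 17 2031 11:00 PM, Aug 18 2031 5:00 AM

Gaps: 6, 6, 6, 6, 6 hours — each event is 6 hours after the previous one.
Aug 17 2031 5:00 PM + 6 h = Aug 17 2031 11:00 PM.
Aug 17 2031 11:00 PM + 6 h = Aug 18 2031 5:00 AM.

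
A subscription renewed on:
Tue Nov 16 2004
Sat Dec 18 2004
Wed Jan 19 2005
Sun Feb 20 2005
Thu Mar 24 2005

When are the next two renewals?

Mon Apr 25 2005, Fri May 27 2005

The spacing is 32, 32, 32, 32 days — always 32 days.
Thu Mar 24 2005 + 32 days = Mon Apr 25 2005.
Mon Apr 25 2005 + 32 days = Fri May 27 2005.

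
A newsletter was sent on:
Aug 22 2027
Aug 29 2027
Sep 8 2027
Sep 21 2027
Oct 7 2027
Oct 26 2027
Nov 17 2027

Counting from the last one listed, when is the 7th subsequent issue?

Gaps: 7, 10, 13, 16, 19, 22 days — each gap is 3 larger than the previous one.
Next gap: 25 days. Nov 17 2027 + 25 days = Dec 12 2027.
Next gap: 28 days. Dec 12 2027 + 28 days = Jan 9 2028.
Next gap: 31 days. Jan 9 2028 + 31 days = Feb 9 2028.
Next gap: 34 days. Feb 9 2028 + 34 days = Mar 14 2028.
Next gap: 37 days. Mar 14 2028 + 37 days = Apr 20 2028.
Next gap: 40 days. Apr 20 2028 + 40 days = May 30 2028.
Next gap: 43 days. May 30 2028 + 43 days = Jul 12 2028.

Jul 12 2028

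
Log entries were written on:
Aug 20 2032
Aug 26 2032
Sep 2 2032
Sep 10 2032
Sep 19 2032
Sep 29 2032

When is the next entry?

Oct 10 2032

Gaps: 6, 7, 8, 9, 10 days — each gap is 1 larger than the previous one.
Next gap: 11 days. Sep 29 2032 + 11 days = Oct 10 2032.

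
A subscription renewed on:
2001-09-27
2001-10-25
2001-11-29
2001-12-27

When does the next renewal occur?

2002-01-31

These are Thursdays with 28, 35, 28-day gaps.
Each is the final Thursday of its month — 2001-11-29 is past the 28th, so '4th Thursday' doesn't fit.
Last Thursday of January 2002: 2002-01-31.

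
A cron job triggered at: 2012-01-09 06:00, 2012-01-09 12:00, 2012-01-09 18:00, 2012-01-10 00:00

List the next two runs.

2012-01-10 06:00, 2012-01-10 12:00

Spacing: 6, 6, 6 h — constant 6 h.
2012-01-10 00:00 + 6 h = 2012-01-10 06:00.
2012-01-10 06:00 + 6 h = 2012-01-10 12:00.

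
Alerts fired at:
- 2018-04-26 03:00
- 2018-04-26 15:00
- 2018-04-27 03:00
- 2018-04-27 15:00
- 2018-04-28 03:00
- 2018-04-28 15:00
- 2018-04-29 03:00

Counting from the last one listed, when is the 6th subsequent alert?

2018-05-02 03:00

The interval is a steady 12 hours (12, 12, 12, 12, 12, 12).
2018-04-29 03:00 + 12 h = 2018-04-29 15:00.
2018-04-29 15:00 + 12 h = 2018-04-30 03:00.
2018-04-30 03:00 + 12 h = 2018-04-30 15:00.
2018-04-30 15:00 + 12 h = 2018-05-01 03:00.
2018-05-01 03:00 + 12 h = 2018-05-01 15:00.
2018-05-01 15:00 + 12 h = 2018-05-02 03:00.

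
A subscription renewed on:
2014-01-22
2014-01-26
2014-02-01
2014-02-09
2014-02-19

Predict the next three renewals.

Intervals are 4, 6, 8, 10 days — an arithmetic progression with common difference 2.
Next gap: 12 days. 2014-02-19 + 12 days = 2014-03-03.
Next gap: 14 days. 2014-03-03 + 14 days = 2014-03-17.
Next gap: 16 days. 2014-03-17 + 16 days = 2014-04-02.

2014-03-03, 2014-03-17, 2014-04-02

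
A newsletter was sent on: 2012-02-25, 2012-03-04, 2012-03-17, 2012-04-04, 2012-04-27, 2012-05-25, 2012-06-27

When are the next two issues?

Gaps: 8, 13, 18, 23, 28, 33 days — each gap is 5 larger than the previous one.
Next gap: 38 days. 2012-06-27 + 38 days = 2012-08-04.
Next gap: 43 days. 2012-08-04 + 43 days = 2012-09-16.

2012-08-04, 2012-09-16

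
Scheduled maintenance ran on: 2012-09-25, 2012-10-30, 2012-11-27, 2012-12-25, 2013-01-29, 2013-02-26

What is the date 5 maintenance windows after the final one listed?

These are Tuesdays with 35, 28, 28, 35, 28-day gaps.
Each is the final Tuesday of its month — 2012-10-30 is past the 28th, so '4th Tuesday' doesn't fit.
March 2013 ends with Tuesday 2013-03-26.
April 2013 ends with Tuesday 2013-04-30.
May 2013 ends with Tuesday 2013-05-28.
June 2013 ends with Tuesday 2013-06-25.
July 2013 ends with Tuesday 2013-07-30.

2013-07-30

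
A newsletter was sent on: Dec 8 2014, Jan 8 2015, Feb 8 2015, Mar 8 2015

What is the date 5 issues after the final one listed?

Aug 8 2015

Gaps: 31, 31, 28 days — not constant. Every event is on the 8th of the month.
Pattern: the 8th of each month.
April 2015: Apr 8 2015.
May 2015: May 8 2015.
Next: June 2015 → Jun 8 2015.
July 2015: Jul 8 2015.
August 2015: Aug 8 2015.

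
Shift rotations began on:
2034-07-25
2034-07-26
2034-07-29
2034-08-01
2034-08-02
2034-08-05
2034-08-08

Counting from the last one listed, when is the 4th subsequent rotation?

2034-08-16

Gaps: 1, 3, 3, 1, 3, 3 days — not constant, but cyclic with period 3.
The events fall on every Tuesday, Wednesday and Saturday.
Next Wednesday: 2034-08-09.
Next Saturday: 2034-08-12.
Next Tuesday: 2034-08-15.
The following Wednesday is 2034-08-16.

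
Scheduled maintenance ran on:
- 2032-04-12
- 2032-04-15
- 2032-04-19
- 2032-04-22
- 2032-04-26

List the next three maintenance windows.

2032-04-29, 2032-05-03, 2032-05-06

Every event lands on a Monday or Thursday (gaps cycle 3, 4, 3, 4).
So the schedule is: every Monday and Thursday.
The following Thursday is 2032-04-29.
Next Monday: 2032-05-03.
The following Thursday is 2032-05-06.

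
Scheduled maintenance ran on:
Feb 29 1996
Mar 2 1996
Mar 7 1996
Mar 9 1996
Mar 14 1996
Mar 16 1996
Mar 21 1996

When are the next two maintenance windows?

Mar 23 1996, Mar 28 1996

Gaps: 2, 5, 2, 5, 2, 5 days — not constant, but cyclic with period 2.
The events fall on every Thursday and Saturday.
Next Saturday: Mar 23 1996.
Next Thursday: Mar 28 1996.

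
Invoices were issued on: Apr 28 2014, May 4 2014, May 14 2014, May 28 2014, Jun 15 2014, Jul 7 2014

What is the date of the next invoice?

The spacing grows by 4 each time: 6, 10, 14, 18, 22 days.
Next gap: 26 days. Jul 7 2014 + 26 days = Aug 2 2014.

Aug 2 2014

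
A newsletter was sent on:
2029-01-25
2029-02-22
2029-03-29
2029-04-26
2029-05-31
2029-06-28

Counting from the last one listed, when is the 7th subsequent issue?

2030-01-31

Every date is a Thursday; gaps 28, 35, 28, 35, 28 days.
Each is the last Thursday of its month (at least one falls on the 29th or later, ruling out '4th Thursday').
Last Thursday of July 2029: 2029-07-26.
Last Thursday of August 2029: 2029-08-30.
Last Thursday of September 2029: 2029-09-27.
Last Thursday of October 2029: 2029-10-25.
November 2029 ends with Thursday 2029-11-29.
December 2029 ends with Thursday 2029-12-27.
Last Thursday of January 2030: 2030-01-31.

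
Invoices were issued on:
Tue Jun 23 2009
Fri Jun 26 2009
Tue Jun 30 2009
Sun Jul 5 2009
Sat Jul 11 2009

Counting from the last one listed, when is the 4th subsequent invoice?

The spacing grows by 1 each time: 3, 4, 5, 6 days.
Next gap: 7 days. Sat Jul 11 2009 + 7 days = Sat Jul 18 2009.
Next gap: 8 days. Sat Jul 18 2009 + 8 days = Sun Jul 26 2009.
Next gap: 9 days. Sun Jul 26 2009 + 9 days = Tue Aug 4 2009.
Next gap: 10 days. Tue Aug 4 2009 + 10 days = Fri Aug 14 2009.

Fri Aug 14 2009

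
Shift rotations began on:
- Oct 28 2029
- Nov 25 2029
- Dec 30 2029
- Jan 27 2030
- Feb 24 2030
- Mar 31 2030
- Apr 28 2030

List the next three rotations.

May 26 2030, Jun 30 2030, Jul 28 2030

These are Sundays with 28, 35, 28, 28, 35, 28-day gaps.
Each is the final Sunday of its month — Dec 30 2029 is past the 28th, so '4th Sunday' doesn't fit.
Last Sunday of May 2030: May 26 2030.
Last Sunday of June 2030: Jun 30 2030.
Last Sunday of July 2030: Jul 28 2030.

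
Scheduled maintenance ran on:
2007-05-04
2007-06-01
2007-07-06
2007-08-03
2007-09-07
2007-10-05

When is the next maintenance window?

2007-11-02

Gaps: 28, 35, 28, 35, 28 days — a mix of 28 and 35. Every date is a Friday.
Each is the 1st Friday of its month.
November 2007 — 1st Friday is 2007-11-02.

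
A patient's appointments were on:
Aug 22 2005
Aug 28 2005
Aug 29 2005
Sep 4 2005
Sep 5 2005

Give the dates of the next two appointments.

Sep 11 2005, Sep 12 2005

Gaps: 6, 1, 6, 1 days — not constant, but cyclic with period 2.
The events fall on every Monday and Sunday.
The following Sunday is Sep 11 2005.
Next Monday: Sep 12 2005.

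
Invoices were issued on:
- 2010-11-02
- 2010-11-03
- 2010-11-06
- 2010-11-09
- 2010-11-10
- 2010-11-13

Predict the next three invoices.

Every event lands on a Tuesday or Wednesday or Saturday (gaps cycle 1, 3, 3, 1, 3).
So the schedule is: every Tuesday, Wednesday and Saturday.
Next Tuesday: 2010-11-16.
Next Wednesday: 2010-11-17.
The following Saturday is 2010-11-20.

2010-11-16, 2010-11-17, 2010-11-20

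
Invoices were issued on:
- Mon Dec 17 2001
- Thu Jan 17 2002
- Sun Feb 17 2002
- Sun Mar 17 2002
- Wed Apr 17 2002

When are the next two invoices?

Each date is the 17th; the gaps (31, 31, 28, 31) track the month lengths.
The rule is the 17th of each month.
May 2002: Fri May 17 2002.
Next: June 2002 → Mon Jun 17 2002.

Fri May 17 2002, Mon Jun 17 2002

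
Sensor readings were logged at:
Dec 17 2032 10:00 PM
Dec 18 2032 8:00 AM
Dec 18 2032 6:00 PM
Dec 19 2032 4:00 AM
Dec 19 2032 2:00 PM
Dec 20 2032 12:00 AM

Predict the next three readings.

The interval is a steady 10 hours (10, 10, 10, 10, 10).
Dec 20 2032 12:00 AM + 10 h = Dec 20 2032 10:00 AM.
Dec 20 2032 10:00 AM + 10 h = Dec 20 2032 8:00 PM.
Dec 20 2032 8:00 PM + 10 h = Dec 21 2032 6:00 AM.

Dec 20 2032 10:00 AM, Dec 20 2032 8:00 PM, Dec 21 2032 6:00 AM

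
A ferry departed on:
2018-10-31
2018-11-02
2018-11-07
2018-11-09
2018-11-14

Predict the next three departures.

Every event lands on a Wednesday or Friday (gaps cycle 2, 5, 2, 5).
So the schedule is: every Wednesday and Friday.
The following Friday is 2018-11-16.
The following Wednesday is 2018-11-21.
Next Friday: 2018-11-23.

2018-11-16, 2018-11-21, 2018-11-23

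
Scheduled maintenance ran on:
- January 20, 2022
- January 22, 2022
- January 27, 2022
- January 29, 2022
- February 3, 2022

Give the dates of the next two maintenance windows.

February 5, 2022; February 10, 2022

The gap pattern 2, 5, 2, 5 repeats every 2 events.
These are the Thursdays and Saturdays of each week.
Next Saturday: February 5, 2022.
The following Thursday is February 10, 2022.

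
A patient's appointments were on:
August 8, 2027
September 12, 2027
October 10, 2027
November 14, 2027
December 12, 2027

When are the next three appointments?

These are Sundays at 28- or 35-day spacing (35, 28, 35, 28).
The pattern: 2nd Sunday of the month.
2nd Sunday of January 2028: January 9, 2028.
2nd Sunday of February 2028: February 13, 2028.
2nd Sunday of March 2028: March 12, 2028.

January 9, 2028; February 13, 2028; March 12, 2028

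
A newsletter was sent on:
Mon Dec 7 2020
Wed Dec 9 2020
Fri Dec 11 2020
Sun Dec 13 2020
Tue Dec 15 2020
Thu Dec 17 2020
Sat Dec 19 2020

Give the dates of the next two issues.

Gaps between consecutive events: 2, 2, 2, 2, 2, 2 days — a constant 2-day interval.
Sat Dec 19 2020 + 2 days = Mon Dec 21 2020.
Mon Dec 21 2020 + 2 days = Wed Dec 23 2020.

Mon Dec 21 2020, Wed Dec 23 2020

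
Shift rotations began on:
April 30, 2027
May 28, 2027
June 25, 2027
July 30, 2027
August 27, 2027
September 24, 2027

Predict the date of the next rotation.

October 29, 2027

Every date is a Friday; gaps 28, 28, 35, 28, 28 days.
Each is the last Friday of its month (at least one falls on the 29th or later, ruling out '4th Friday').
Last Friday of October 2027: October 29, 2027.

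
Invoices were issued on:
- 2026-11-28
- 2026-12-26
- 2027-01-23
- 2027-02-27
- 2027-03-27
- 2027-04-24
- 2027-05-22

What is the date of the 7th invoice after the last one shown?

2027-12-25

Gaps: 28, 28, 35, 28, 28, 28 days — a mix of 28 and 35. Every date is a Saturday.
Each is the 4th Saturday of its month.
4th Saturday of June 2027: 2027-06-26.
July 2027 — 4th Saturday is 2027-07-24.
August 2027 — 4th Saturday is 2027-08-28.
4th Saturday of September 2027: 2027-09-25.
4th Saturday of October 2027: 2027-10-23.
November 2027 — 4th Saturday is 2027-11-27.
4th Saturday of December 2027: 2027-12-25.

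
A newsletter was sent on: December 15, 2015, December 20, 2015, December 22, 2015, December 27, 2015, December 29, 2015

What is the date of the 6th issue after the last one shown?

January 19, 2016

Gaps: 5, 2, 5, 2 days — not constant, but cyclic with period 2.
The events fall on every Tuesday and Sunday.
The following Sunday is January 3, 2016.
The following Tuesday is January 5, 2016.
The following Sunday is January 10, 2016.
Next Tuesday: January 12, 2016.
Next Sunday: January 17, 2016.
The following Tuesday is January 19, 2016.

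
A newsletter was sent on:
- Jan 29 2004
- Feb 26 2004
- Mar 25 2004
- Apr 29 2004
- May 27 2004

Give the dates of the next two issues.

All Thursdays; the gaps (28, 28, 35, 28) vary with month length.
This is the last Thursday of each month.
Last Thursday of June 2004: Jun 24 2004.
July 2004 ends with Thursday Jul 29 2004.

Jun 24 2004, Jul 29 2004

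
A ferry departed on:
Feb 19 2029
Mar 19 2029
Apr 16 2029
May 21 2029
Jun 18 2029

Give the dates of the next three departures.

Jul 16 2029, Aug 20 2029, Sep 17 2029

All dates are Mondays, 28, 28, 35, 28 days apart.
Specifically, the 3rd Monday of each month.
July 2029 — 3rd Monday is Jul 16 2029.
August 2029 — 3rd Monday is Aug 20 2029.
September 2029 — 3rd Monday is Sep 17 2029.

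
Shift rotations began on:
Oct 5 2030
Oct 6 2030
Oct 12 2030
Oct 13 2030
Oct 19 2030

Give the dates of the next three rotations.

The gap pattern 1, 6, 1, 6 repeats every 2 events.
These are the Saturdays and Sundays of each week.
The following Sunday is Oct 20 2030.
Next Saturday: Oct 26 2030.
Next Sunday: Oct 27 2030.

Oct 20 2030, Oct 26 2030, Oct 27 2030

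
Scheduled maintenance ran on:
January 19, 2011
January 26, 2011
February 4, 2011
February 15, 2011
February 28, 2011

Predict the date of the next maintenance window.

March 15, 2011

Gaps: 7, 9, 11, 13 days — each gap is 2 larger than the previous one.
Next gap: 15 days. February 28, 2011 + 15 days = March 15, 2011.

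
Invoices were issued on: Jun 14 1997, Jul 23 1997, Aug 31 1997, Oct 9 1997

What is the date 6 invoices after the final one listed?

The spacing is 39, 39, 39 days — always 39 days.
Oct 9 1997 + 39 days = Nov 17 1997.
Nov 17 1997 + 39 days = Dec 26 1997.
Dec 26 1997 + 39 days = Feb 3 1998.
Feb 3 1998 + 39 days = Mar 14 1998.
Mar 14 1998 + 39 days = Apr 22 1998.
Apr 22 1998 + 39 days = May 31 1998.

May 31 1998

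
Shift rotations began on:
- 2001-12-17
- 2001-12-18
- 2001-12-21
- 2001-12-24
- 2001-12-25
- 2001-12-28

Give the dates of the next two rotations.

2001-12-31, 2002-01-01

The gap pattern 1, 3, 3, 1, 3 repeats every 3 events.
These are the Mondays, Tuesdays and Fridays of each week.
Next Monday: 2001-12-31.
Next Tuesday: 2002-01-01.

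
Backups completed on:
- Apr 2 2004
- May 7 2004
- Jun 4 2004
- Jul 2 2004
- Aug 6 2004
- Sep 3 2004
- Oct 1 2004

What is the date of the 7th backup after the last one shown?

These are Fridays at 28- or 35-day spacing (35, 28, 28, 35, 28, 28).
The pattern: 1st Friday of the month.
1st Friday of November 2004: Nov 5 2004.
1st Friday of December 2004: Dec 3 2004.
January 2005 — 1st Friday is Jan 7 2005.
1st Friday of February 2005: Feb 4 2005.
March 2005 — 1st Friday is Mar 4 2005.
April 2005 — 1st Friday is Apr 1 2005.
1st Friday of May 2005: May 6 2005.

May 6 2005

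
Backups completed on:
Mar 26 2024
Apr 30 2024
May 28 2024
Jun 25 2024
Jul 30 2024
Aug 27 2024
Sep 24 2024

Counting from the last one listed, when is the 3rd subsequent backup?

All Tuesdays; the gaps (35, 28, 28, 35, 28, 28) vary with month length.
This is the last Tuesday of each month.
Last Tuesday of October 2024: Oct 29 2024.
Last Tuesday of November 2024: Nov 26 2024.
Last Tuesday of December 2024: Dec 31 2024.

Dec 31 2024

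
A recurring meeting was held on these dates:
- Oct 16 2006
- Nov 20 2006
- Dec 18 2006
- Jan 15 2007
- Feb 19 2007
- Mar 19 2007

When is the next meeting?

Gaps: 35, 28, 28, 35, 28 days — a mix of 28 and 35. Every date is a Monday.
Each is the 3rd Monday of its month.
3rd Monday of April 2007: Apr 16 2007.

Apr 16 2007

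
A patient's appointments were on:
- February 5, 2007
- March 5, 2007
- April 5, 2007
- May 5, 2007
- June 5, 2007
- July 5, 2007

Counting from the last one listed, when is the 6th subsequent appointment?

Gaps: 28, 31, 30, 31, 30 days — not constant. Every event is on the 5th of the month.
Pattern: the 5th of each month.
August 2007: August 5, 2007.
Next: September 2007 → September 5, 2007.
Next: October 2007 → October 5, 2007.
Next: November 2007 → November 5, 2007.
December 2007: December 5, 2007.
Next: January 2008 → January 5, 2008.

January 5, 2008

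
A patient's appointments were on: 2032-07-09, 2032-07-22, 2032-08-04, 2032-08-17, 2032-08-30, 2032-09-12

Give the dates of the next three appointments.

2032-09-25, 2032-10-08, 2032-10-21

Every event comes 13 days after the last (13, 13, 13, 13, 13).
2032-09-12 + 13 days = 2032-09-25.
2032-09-25 + 13 days = 2032-10-08.
2032-10-08 + 13 days = 2032-10-21.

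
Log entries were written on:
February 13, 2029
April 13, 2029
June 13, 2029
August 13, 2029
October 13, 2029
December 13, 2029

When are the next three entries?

February 13, 2030; April 13, 2030; June 13, 2030

The day-of-month is always 13 (59, 61, 61, 61, 61 days between events).
So this recurs on the 13th of every 2 months.
February 2030: February 13, 2030.
April 2030: April 13, 2030.
Next: June 2030 → June 13, 2030.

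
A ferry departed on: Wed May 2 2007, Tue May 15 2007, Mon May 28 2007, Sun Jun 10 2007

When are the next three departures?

Sat Jun 23 2007, Fri Jul 6 2007, Thu Jul 19 2007

Every event comes 13 days after the last (13, 13, 13).
Sun Jun 10 2007 + 13 days = Sat Jun 23 2007.
Sat Jun 23 2007 + 13 days = Fri Jul 6 2007.
Fri Jul 6 2007 + 13 days = Thu Jul 19 2007.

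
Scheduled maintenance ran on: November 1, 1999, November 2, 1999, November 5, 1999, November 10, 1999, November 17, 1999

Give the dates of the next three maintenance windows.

November 26, 1999; December 7, 1999; December 20, 1999

The spacing grows by 2 each time: 1, 3, 5, 7 days.
Next gap: 9 days. November 17, 1999 + 9 days = November 26, 1999.
Next gap: 11 days. November 26, 1999 + 11 days = December 7, 1999.
Next gap: 13 days. December 7, 1999 + 13 days = December 20, 1999.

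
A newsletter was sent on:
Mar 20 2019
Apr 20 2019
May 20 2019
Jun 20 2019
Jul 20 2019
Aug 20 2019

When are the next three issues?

Sep 20 2019, Oct 20 2019, Nov 20 2019

Gaps: 31, 30, 31, 30, 31 days — not constant. Every event is on the 20th of the month.
Pattern: the 20th of each month.
September 2019: Sep 20 2019.
October 2019: Oct 20 2019.
Next: November 2019 → Nov 20 2019.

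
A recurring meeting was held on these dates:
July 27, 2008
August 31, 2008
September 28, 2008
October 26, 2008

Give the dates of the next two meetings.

November 30, 2008; December 28, 2008

All Sundays; the gaps (35, 28, 28) vary with month length.
This is the last Sunday of each month.
Last Sunday of November 2008: November 30, 2008.
Last Sunday of December 2008: December 28, 2008.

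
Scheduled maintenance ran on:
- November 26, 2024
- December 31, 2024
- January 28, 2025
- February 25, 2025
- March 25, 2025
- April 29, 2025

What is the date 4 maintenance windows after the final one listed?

Every date is a Tuesday; gaps 35, 28, 28, 28, 35 days.
Each is the last Tuesday of its month (at least one falls on the 29th or later, ruling out '4th Tuesday').
Last Tuesday of May 2025: May 27, 2025.
Last Tuesday of June 2025: June 24, 2025.
Last Tuesday of July 2025: July 29, 2025.
August 2025 ends with Tuesday August 26, 2025.

August 26, 2025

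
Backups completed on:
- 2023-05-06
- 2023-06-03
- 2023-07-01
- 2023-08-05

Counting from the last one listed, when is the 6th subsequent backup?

Gaps: 28, 28, 35 days — a mix of 28 and 35. Every date is a Saturday.
Each is the 1st Saturday of its month.
September 2023 — 1st Saturday is 2023-09-02.
October 2023 — 1st Saturday is 2023-10-07.
November 2023 — 1st Saturday is 2023-11-04.
1st Saturday of December 2023: 2023-12-02.
1st Saturday of January 2024: 2024-01-06.
1st Saturday of February 2024: 2024-02-03.

2024-02-03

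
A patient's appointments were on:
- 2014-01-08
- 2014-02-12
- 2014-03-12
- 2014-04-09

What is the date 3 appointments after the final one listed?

2014-07-09

All dates are Wednesdays, 35, 28, 28 days apart.
Specifically, the 2nd Wednesday of each month.
May 2014 — 2nd Wednesday is 2014-05-14.
June 2014 — 2nd Wednesday is 2014-06-11.
2nd Wednesday of July 2014: 2014-07-09.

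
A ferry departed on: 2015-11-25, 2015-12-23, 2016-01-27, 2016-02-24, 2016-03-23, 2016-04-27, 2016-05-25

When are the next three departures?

2016-06-22, 2016-07-27, 2016-08-24

All dates are Wednesdays, 28, 35, 28, 28, 35, 28 days apart.
Specifically, the 4th Wednesday of each month.
4th Wednesday of June 2016: 2016-06-22.
4th Wednesday of July 2016: 2016-07-27.
August 2016 — 4th Wednesday is 2016-08-24.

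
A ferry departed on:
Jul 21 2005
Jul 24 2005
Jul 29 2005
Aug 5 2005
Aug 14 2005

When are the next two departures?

Intervals are 3, 5, 7, 9 days — an arithmetic progression with common difference 2.
Next gap: 11 days. Aug 14 2005 + 11 days = Aug 25 2005.
Next gap: 13 days. Aug 25 2005 + 13 days = Sep 7 2005.

Aug 25 2005, Sep 7 2005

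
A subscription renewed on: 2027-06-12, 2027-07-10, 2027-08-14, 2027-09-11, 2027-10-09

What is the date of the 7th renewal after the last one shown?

2028-05-13

These are Saturdays at 28- or 35-day spacing (28, 35, 28, 28).
The pattern: 2nd Saturday of the month.
2nd Saturday of November 2027: 2027-11-13.
2nd Saturday of December 2027: 2027-12-11.
January 2028 — 2nd Saturday is 2028-01-08.
2nd Saturday of February 2028: 2028-02-12.
2nd Saturday of March 2028: 2028-03-11.
2nd Saturday of April 2028: 2028-04-08.
May 2028 — 2nd Saturday is 2028-05-13.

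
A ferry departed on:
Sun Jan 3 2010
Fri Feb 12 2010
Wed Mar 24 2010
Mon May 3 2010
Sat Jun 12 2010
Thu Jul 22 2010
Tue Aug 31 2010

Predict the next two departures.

Gaps between consecutive events: 40, 40, 40, 40, 40, 40 days — a constant 40-day interval.
Tue Aug 31 2010 + 40 days = Sun Oct 10 2010.
Sun Oct 10 2010 + 40 days = Fri Nov 19 2010.

Sun Oct 10 2010, Fri Nov 19 2010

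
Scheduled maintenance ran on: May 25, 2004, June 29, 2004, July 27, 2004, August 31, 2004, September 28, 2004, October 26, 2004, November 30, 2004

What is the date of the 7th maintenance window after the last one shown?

June 28, 2005

Every date is a Tuesday; gaps 35, 28, 35, 28, 28, 35 days.
Each is the last Tuesday of its month (at least one falls on the 29th or later, ruling out '4th Tuesday').
Last Tuesday of December 2004: December 28, 2004.
Last Tuesday of January 2005: January 25, 2005.
February 2005 ends with Tuesday February 22, 2005.
Last Tuesday of March 2005: March 29, 2005.
Last Tuesday of April 2005: April 26, 2005.
May 2005 ends with Tuesday May 31, 2005.
June 2005 ends with Tuesday June 28, 2005.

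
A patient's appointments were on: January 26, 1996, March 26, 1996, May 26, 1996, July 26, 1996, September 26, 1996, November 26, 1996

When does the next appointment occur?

January 26, 1997

Gaps: 60, 61, 61, 62, 61 days — not constant. Every event is on the 26th of the month.
Pattern: the 26th of every 2 months.
Next: January 1997 → January 26, 1997.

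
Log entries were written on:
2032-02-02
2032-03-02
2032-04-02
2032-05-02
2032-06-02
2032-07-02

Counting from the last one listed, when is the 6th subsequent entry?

2033-01-02

The day-of-month is always 2 (29, 31, 30, 31, 30 days between events).
So this recurs on the 2nd of each month.
August 2032: 2032-08-02.
Next: September 2032 → 2032-09-02.
October 2032: 2032-10-02.
November 2032: 2032-11-02.
December 2032: 2032-12-02.
Next: January 2033 → 2033-01-02.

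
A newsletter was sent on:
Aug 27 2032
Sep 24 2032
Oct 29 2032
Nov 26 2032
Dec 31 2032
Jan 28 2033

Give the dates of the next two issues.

Feb 25 2033, Mar 25 2033

All Fridays; the gaps (28, 35, 28, 35, 28) vary with month length.
This is the last Friday of each month.
Last Friday of February 2033: Feb 25 2033.
March 2033 ends with Friday Mar 25 2033.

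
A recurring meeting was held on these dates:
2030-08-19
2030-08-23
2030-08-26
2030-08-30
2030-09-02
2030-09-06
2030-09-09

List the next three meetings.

2030-09-13, 2030-09-16, 2030-09-20

The gap pattern 4, 3, 4, 3, 4, 3 repeats every 2 events.
These are the Mondays and Fridays of each week.
The following Friday is 2030-09-13.
Next Monday: 2030-09-16.
The following Friday is 2030-09-20.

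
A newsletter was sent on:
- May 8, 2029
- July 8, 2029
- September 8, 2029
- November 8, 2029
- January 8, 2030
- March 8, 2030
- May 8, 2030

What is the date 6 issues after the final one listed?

Gaps: 61, 62, 61, 61, 59, 61 days — not constant. Every event is on the 8th of the month.
Pattern: the 8th of every 2 months.
Next: July 2030 → July 8, 2030.
September 2030: September 8, 2030.
November 2030: November 8, 2030.
Next: January 2031 → January 8, 2031.
March 2031: March 8, 2031.
May 2031: May 8, 2031.

May 8, 2031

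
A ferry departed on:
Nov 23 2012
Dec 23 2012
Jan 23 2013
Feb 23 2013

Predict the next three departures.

Mar 23 2013, Apr 23 2013, May 23 2013

Each date is the 23rd; the gaps (30, 31, 31) track the month lengths.
The rule is the 23rd of each month.
March 2013: Mar 23 2013.
Next: April 2013 → Apr 23 2013.
Next: May 2013 → May 23 2013.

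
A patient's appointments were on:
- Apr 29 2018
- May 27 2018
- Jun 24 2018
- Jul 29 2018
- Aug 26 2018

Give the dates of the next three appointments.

Sep 30 2018, Oct 28 2018, Nov 25 2018

These are Sundays with 28, 28, 35, 28-day gaps.
Each is the final Sunday of its month — Apr 29 2018 is past the 28th, so '4th Sunday' doesn't fit.
September 2018 ends with Sunday Sep 30 2018.
Last Sunday of October 2018: Oct 28 2018.
November 2018 ends with Sunday Nov 25 2018.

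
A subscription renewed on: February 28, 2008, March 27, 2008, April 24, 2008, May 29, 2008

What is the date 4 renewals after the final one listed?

September 25, 2008

These are Thursdays with 28, 28, 35-day gaps.
Each is the final Thursday of its month — May 29, 2008 is past the 28th, so '4th Thursday' doesn't fit.
Last Thursday of June 2008: June 26, 2008.
Last Thursday of July 2008: July 31, 2008.
Last Thursday of August 2008: August 28, 2008.
Last Thursday of September 2008: September 25, 2008.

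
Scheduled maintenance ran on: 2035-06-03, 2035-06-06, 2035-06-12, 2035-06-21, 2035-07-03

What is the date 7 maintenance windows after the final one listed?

2035-12-18

The spacing grows by 3 each time: 3, 6, 9, 12 days.
Next gap: 15 days. 2035-07-03 + 15 days = 2035-07-18.
Next gap: 18 days. 2035-07-18 + 18 days = 2035-08-05.
Next gap: 21 days. 2035-08-05 + 21 days = 2035-08-26.
Next gap: 24 days. 2035-08-26 + 24 days = 2035-09-19.
Next gap: 27 days. 2035-09-19 + 27 days = 2035-10-16.
Next gap: 30 days. 2035-10-16 + 30 days = 2035-11-15.
Next gap: 33 days. 2035-11-15 + 33 days = 2035-12-18.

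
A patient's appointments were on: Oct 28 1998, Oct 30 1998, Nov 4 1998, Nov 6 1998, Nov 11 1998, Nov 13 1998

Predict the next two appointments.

Gaps: 2, 5, 2, 5, 2 days — not constant, but cyclic with period 2.
The events fall on every Wednesday and Friday.
Next Wednesday: Nov 18 1998.
The following Friday is Nov 20 1998.

Nov 18 1998, Nov 20 1998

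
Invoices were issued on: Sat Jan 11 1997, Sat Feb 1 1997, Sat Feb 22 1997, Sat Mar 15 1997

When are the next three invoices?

Sat Apr 5 1997, Sat Apr 26 1997, Sat May 17 1997

Every event comes 21 days after the last (21, 21, 21).
Sat Mar 15 1997 + 21 days = Sat Apr 5 1997.
Sat Apr 5 1997 + 21 days = Sat Apr 26 1997.
Sat Apr 26 1997 + 21 days = Sat May 17 1997.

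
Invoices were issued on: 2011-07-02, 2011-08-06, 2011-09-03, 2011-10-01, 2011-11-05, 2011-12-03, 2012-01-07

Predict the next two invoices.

2012-02-04, 2012-03-03

Gaps: 35, 28, 28, 35, 28, 35 days — a mix of 28 and 35. Every date is a Saturday.
Each is the 1st Saturday of its month.
1st Saturday of February 2012: 2012-02-04.
March 2012 — 1st Saturday is 2012-03-03.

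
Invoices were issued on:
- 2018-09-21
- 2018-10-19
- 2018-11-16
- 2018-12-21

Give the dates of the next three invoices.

2019-01-18, 2019-02-15, 2019-03-15

These are Fridays at 28- or 35-day spacing (28, 28, 35).
The pattern: 3rd Friday of the month.
January 2019 — 3rd Friday is 2019-01-18.
3rd Friday of February 2019: 2019-02-15.
March 2019 — 3rd Friday is 2019-03-15.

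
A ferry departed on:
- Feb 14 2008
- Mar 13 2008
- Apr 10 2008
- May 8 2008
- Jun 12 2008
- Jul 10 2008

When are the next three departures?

Gaps: 28, 28, 28, 35, 28 days — a mix of 28 and 35. Every date is a Thursday.
Each is the 2nd Thursday of its month.
August 2008 — 2nd Thursday is Aug 14 2008.
September 2008 — 2nd Thursday is Sep 11 2008.
October 2008 — 2nd Thursday is Oct 9 2008.

Aug 14 2008, Sep 11 2008, Oct 9 2008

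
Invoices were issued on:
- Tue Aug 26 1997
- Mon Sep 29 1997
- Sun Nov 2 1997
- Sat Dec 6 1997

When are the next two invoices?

The spacing is 34, 34, 34 days — always 34 days.
Sat Dec 6 1997 + 34 days = Fri Jan 9 1998.
Fri Jan 9 1998 + 34 days = Thu Feb 12 1998.

Fri Jan 9 1998, Thu Feb 12 1998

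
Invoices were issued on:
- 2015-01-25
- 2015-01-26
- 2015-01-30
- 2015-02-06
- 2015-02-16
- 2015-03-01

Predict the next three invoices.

Gaps: 1, 4, 7, 10, 13 days — each gap is 3 larger than the previous one.
Next gap: 16 days. 2015-03-01 + 16 days = 2015-03-17.
Next gap: 19 days. 2015-03-17 + 19 days = 2015-04-05.
Next gap: 22 days. 2015-04-05 + 22 days = 2015-04-27.

2015-03-17, 2015-04-05, 2015-04-27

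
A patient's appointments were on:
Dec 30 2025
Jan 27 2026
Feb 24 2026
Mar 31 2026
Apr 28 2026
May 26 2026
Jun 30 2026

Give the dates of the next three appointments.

Jul 28 2026, Aug 25 2026, Sep 29 2026

These are Tuesdays with 28, 28, 35, 28, 28, 35-day gaps.
Each is the final Tuesday of its month — Dec 30 2025 is past the 28th, so '4th Tuesday' doesn't fit.
July 2026 ends with Tuesday Jul 28 2026.
Last Tuesday of August 2026: Aug 25 2026.
September 2026 ends with Tuesday Sep 29 2026.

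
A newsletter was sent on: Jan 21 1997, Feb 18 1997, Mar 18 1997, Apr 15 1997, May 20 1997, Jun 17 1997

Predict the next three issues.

These are Tuesdays at 28- or 35-day spacing (28, 28, 28, 35, 28).
The pattern: 3rd Tuesday of the month.
July 1997 — 3rd Tuesday is Jul 15 1997.
3rd Tuesday of August 1997: Aug 19 1997.
September 1997 — 3rd Tuesday is Sep 16 1997.

Jul 15 1997, Aug 19 1997, Sep 16 1997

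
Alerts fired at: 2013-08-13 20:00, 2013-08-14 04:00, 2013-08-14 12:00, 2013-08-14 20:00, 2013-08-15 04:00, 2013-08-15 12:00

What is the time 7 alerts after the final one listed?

Gaps: 8, 8, 8, 8, 8 hours — each event is 8 hours after the previous one.
2013-08-15 12:00 + 8 h = 2013-08-15 20:00.
2013-08-15 20:00 + 8 h = 2013-08-16 04:00.
2013-08-16 04:00 + 8 h = 2013-08-16 12:00.
2013-08-16 12:00 + 8 h = 2013-08-16 20:00.
2013-08-16 20:00 + 8 h = 2013-08-17 04:00.
2013-08-17 04:00 + 8 h = 2013-08-17 12:00.
2013-08-17 12:00 + 8 h = 2013-08-17 20:00.

2013-08-17 20:00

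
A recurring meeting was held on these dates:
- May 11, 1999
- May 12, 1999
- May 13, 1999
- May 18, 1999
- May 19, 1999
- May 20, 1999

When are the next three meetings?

Gaps: 1, 1, 5, 1, 1 days — not constant, but cyclic with period 3.
The events fall on every Tuesday, Wednesday and Thursday.
Next Tuesday: May 25, 1999.
Next Wednesday: May 26, 1999.
The following Thursday is May 27, 1999.

May 25, 1999; May 26, 1999; May 27, 1999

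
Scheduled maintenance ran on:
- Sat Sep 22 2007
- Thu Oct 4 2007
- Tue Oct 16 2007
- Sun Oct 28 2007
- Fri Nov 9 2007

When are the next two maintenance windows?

Wed Nov 21 2007, Mon Dec 3 2007

Every event comes 12 days after the last (12, 12, 12, 12).
Fri Nov 9 2007 + 12 days = Wed Nov 21 2007.
Wed Nov 21 2007 + 12 days = Mon Dec 3 2007.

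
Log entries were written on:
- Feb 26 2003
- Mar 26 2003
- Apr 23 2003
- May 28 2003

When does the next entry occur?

All dates are Wednesdays, 28, 28, 35 days apart.
Specifically, the 4th Wednesday of each month.
June 2003 — 4th Wednesday is Jun 25 2003.

Jun 25 2003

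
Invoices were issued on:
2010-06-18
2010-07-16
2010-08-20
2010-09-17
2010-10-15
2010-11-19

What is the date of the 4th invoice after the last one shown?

2011-03-18

All dates are Fridays, 28, 35, 28, 28, 35 days apart.
Specifically, the 3rd Friday of each month.
December 2010 — 3rd Friday is 2010-12-17.
3rd Friday of January 2011: 2011-01-21.
February 2011 — 3rd Friday is 2011-02-18.
March 2011 — 3rd Friday is 2011-03-18.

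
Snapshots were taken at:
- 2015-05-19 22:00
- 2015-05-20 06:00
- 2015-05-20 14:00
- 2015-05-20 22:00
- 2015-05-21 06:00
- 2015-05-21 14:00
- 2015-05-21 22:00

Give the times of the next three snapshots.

2015-05-22 06:00, 2015-05-22 14:00, 2015-05-22 22:00

The interval is a steady 8 hours (8, 8, 8, 8, 8, 8).
2015-05-21 22:00 + 8 h = 2015-05-22 06:00.
2015-05-22 06:00 + 8 h = 2015-05-22 14:00.
2015-05-22 14:00 + 8 h = 2015-05-22 22:00.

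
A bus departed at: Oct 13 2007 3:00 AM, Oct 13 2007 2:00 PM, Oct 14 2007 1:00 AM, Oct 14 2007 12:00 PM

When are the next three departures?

Gaps: 11, 11, 11 hours — each event is 11 hours after the previous one.
Oct 14 2007 12:00 PM + 11 h = Oct 14 2007 11:00 PM.
Oct 14 2007 11:00 PM + 11 h = Oct 15 2007 10:00 AM.
Oct 15 2007 10:00 AM + 11 h = Oct 15 2007 9:00 PM.

Oct 14 2007 11:00 PM, Oct 15 2007 10:00 AM, Oct 15 2007 9:00 PM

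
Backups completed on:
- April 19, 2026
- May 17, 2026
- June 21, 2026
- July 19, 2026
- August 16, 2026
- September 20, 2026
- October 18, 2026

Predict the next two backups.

November 15, 2026; December 20, 2026

These are Sundays at 28- or 35-day spacing (28, 35, 28, 28, 35, 28).
The pattern: 3rd Sunday of the month.
3rd Sunday of November 2026: November 15, 2026.
3rd Sunday of December 2026: December 20, 2026.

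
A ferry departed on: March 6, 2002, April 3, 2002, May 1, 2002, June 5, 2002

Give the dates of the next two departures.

July 3, 2002; August 7, 2002

Gaps: 28, 28, 35 days — a mix of 28 and 35. Every date is a Wednesday.
Each is the 1st Wednesday of its month.
1st Wednesday of July 2002: July 3, 2002.
1st Wednesday of August 2002: August 7, 2002.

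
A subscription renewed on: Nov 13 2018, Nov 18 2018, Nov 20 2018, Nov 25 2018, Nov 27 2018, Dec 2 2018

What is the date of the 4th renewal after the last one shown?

Gaps: 5, 2, 5, 2, 5 days — not constant, but cyclic with period 2.
The events fall on every Tuesday and Sunday.
Next Tuesday: Dec 4 2018.
Next Sunday: Dec 9 2018.
The following Tuesday is Dec 11 2018.
Next Sunday: Dec 16 2018.

Dec 16 2018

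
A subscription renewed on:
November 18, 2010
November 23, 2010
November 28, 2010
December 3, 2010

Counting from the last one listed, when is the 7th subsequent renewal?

January 7, 2011

The spacing is 5, 5, 5 days — always 5 days.
December 3, 2010 + 5 days = December 8, 2010.
December 8, 2010 + 5 days = December 13, 2010.
December 13, 2010 + 5 days = December 18, 2010.
December 18, 2010 + 5 days = December 23, 2010.
December 23, 2010 + 5 days = December 28, 2010.
December 28, 2010 + 5 days = January 2, 2011.
January 2, 2011 + 5 days = January 7, 2011.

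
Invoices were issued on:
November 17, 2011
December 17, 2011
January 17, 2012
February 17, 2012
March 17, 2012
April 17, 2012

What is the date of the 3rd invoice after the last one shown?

July 17, 2012

Gaps: 30, 31, 31, 29, 31 days — not constant. Every event is on the 17th of the month.
Pattern: the 17th of each month.
Next: May 2012 → May 17, 2012.
June 2012: June 17, 2012.
July 2012: July 17, 2012.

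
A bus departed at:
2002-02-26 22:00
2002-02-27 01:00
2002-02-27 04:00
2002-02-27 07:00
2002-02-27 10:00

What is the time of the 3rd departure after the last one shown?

The interval is a steady 3 hours (3, 3, 3, 3).
2002-02-27 10:00 + 3 h = 2002-02-27 13:00.
2002-02-27 13:00 + 3 h = 2002-02-27 16:00.
2002-02-27 16:00 + 3 h = 2002-02-27 19:00.

2002-02-27 19:00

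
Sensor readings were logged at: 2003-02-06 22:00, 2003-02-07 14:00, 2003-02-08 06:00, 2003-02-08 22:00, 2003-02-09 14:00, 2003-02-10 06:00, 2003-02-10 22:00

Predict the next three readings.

The interval is a steady 16 hours (16, 16, 16, 16, 16, 16).
2003-02-10 22:00 + 16 h = 2003-02-11 14:00.
2003-02-11 14:00 + 16 h = 2003-02-12 06:00.
2003-02-12 06:00 + 16 h = 2003-02-12 22:00.

2003-02-11 14:00, 2003-02-12 06:00, 2003-02-12 22:00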